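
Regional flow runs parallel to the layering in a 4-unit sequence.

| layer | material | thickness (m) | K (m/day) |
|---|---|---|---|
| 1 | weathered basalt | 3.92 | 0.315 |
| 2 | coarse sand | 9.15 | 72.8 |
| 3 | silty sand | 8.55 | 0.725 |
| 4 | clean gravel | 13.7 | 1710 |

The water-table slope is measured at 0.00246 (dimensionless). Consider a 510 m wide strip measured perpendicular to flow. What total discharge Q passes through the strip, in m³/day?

Flow is parallel to layering, so each bed carries its own Darcy discharge and the transmissivities add.
Σ(K_i·b_i) = 0.315×3.92 + 72.8×9.15 + 0.725×8.55 + 1710×13.7 = 24101 m²/day.
Hydraulic gradient i = 0.00246.
Q = Σ(K_i·b_i) · W · i = 24101 × 510 × 0.002460 = 30237 m³/day.

30200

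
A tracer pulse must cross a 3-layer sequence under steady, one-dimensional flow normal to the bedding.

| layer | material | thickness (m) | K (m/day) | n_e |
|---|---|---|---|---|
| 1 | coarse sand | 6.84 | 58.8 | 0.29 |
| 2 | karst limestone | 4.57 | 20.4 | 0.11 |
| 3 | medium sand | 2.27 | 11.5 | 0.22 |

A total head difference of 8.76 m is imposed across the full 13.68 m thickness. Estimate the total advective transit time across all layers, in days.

0.183

With flow normal to the layers, continuity requires the same specific discharge q through every layer.
Σ(b_i/K_i) = 6.84/58.8 + 4.57/20.4 + 2.27/11.5 = 0.5377 d.
q = Δh / Σ(b_i/K_i) = 8.76 / 0.5377 = 16.29 m/day.
In each layer the seepage velocity is v_i = q/n_i, so the layer transit time is t_i = b_i·n_i / q:
  layer 1 (coarse sand): t_1 = 6.84 × 0.29 / 16.29 = 0.1218 d
  layer 2 (karst limestone): t_2 = 4.57 × 0.11 / 16.29 = 0.03086 d
  layer 3 (medium sand): t_3 = 2.27 × 0.22 / 16.29 = 0.03066 d
Total t = Σ t_i = 0.1833 days.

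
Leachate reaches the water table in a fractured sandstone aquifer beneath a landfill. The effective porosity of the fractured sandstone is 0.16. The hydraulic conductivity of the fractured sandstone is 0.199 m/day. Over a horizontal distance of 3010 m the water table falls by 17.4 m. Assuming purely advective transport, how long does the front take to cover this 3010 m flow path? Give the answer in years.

Hydraulic gradient i = Δh / L = 17.4 / 3010 = 0.005781.
Darcy flux q = K · i = 0.1990 × 0.005781 = 0.001150 m/day.
Seepage velocity v = q / n_e = 0.001150 / 0.16 = 0.007190 m/day.
Travel time t = L / v = 3010 / 0.007190 = 4.186e+05 days = 1146 years.

1150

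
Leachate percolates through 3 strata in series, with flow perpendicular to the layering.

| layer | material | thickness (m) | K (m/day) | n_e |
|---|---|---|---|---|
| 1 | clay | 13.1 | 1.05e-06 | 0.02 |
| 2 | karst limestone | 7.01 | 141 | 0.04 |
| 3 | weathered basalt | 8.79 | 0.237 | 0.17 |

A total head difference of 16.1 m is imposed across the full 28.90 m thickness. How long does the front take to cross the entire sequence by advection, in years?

With flow normal to the layers, continuity requires the same specific discharge q through every layer.
Σ(b_i/K_i) = 13.1/1.05e-06 + 7.01/141 + 8.79/0.237 = 1.248e+07 d.
q = Δh / Σ(b_i/K_i) = 16.1 / 1.248e+07 = 1.290e-06 m/day.
In each layer the seepage velocity is v_i = q/n_i, so the layer transit time is t_i = b_i·n_i / q:
  layer 1 (clay): t_1 = 13.1 × 0.02 / 1.290e-06 = 2.030e+05 d
  layer 2 (karst limestone): t_2 = 7.01 × 0.04 / 1.290e-06 = 2.173e+05 d
  layer 3 (weathered basalt): t_3 = 8.79 × 0.17 / 1.290e-06 = 1.158e+06 d
Total t = Σ t_i = 1.578e+06 days = 4321 years.

4320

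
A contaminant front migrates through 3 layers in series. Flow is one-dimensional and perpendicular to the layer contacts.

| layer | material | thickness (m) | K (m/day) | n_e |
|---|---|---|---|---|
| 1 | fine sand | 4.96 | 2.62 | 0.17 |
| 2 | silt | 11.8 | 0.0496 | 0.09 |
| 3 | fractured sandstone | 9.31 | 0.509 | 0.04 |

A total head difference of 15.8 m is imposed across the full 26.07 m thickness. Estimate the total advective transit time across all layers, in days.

With flow normal to the layers, continuity requires the same specific discharge q through every layer.
Σ(b_i/K_i) = 4.96/2.62 + 11.8/0.0496 + 9.31/0.509 = 258.1 d.
q = Δh / Σ(b_i/K_i) = 15.8 / 258.1 = 0.06122 m/day.
In each layer the seepage velocity is v_i = q/n_i, so the layer transit time is t_i = b_i·n_i / q:
  layer 1 (fine sand): t_1 = 4.96 × 0.17 / 0.06122 = 13.77 d
  layer 2 (silt): t_2 = 11.8 × 0.09 / 0.06122 = 17.35 d
  layer 3 (fractured sandstone): t_3 = 9.31 × 0.04 / 0.06122 = 6.083 d
Total t = Σ t_i = 37.20 days.

37.2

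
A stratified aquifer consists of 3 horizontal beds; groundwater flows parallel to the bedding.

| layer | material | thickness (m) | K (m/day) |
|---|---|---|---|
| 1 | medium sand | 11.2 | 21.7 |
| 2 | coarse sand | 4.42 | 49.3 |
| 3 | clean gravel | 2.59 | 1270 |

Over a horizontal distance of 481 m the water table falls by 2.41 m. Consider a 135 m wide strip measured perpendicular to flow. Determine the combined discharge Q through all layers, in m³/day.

2540

Flow is parallel to layering, so each bed carries its own Darcy discharge and the transmissivities add.
Σ(K_i·b_i) = 21.7×11.2 + 49.3×4.42 + 1270×2.59 = 3750 m²/day.
Hydraulic gradient i = Δh / L = 2.41 / 481 = 0.005010.
Q = Σ(K_i·b_i) · W · i = 3750 × 135 × 0.005010 = 2537 m³/day.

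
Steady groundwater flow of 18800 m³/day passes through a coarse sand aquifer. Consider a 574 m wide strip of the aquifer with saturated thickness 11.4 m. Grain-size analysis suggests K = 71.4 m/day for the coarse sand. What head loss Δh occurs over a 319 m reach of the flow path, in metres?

Cross-sectional area A = 574 × 11.4 = 6544 m².
From Q = K·A·i, i = Q / (K·A) = 18800 / (71.40 × 6544) = 0.04024.
Head loss Δh = i · L = 0.04024 × 319 = 12.84 m.

12.8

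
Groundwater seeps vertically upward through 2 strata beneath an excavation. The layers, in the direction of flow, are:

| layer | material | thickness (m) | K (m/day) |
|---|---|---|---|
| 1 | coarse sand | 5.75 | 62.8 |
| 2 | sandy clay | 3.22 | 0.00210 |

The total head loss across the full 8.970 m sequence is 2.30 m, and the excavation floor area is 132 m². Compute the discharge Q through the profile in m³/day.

0.198

Flow is perpendicular to layering, so the layers act in series and the equivalent K is the thickness-weighted harmonic mean.
Total thickness L = 5.75 + 3.22 = 8.970 m.
Σ(b_i/K_i) = 5.75/62.8 + 3.22/0.00210 = 1533 d.
K_eq = L / Σ(b_i/K_i) = 8.970 / 1533 = 0.005850 m/day.
Q = K_eq · A · (Δh/L) = 0.005850 × 132 × (2.30/8.970) = 0.1980 m³/day.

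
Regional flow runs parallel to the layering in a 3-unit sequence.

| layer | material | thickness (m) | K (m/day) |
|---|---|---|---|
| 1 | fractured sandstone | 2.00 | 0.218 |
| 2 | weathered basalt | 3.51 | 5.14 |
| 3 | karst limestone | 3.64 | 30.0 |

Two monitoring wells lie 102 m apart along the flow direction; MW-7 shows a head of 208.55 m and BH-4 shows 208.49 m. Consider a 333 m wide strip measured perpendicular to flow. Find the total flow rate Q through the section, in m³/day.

25.0

Flow is parallel to layering, so each bed carries its own Darcy discharge and the transmissivities add.
Σ(K_i·b_i) = 0.218×2.00 + 5.14×3.51 + 30.0×3.64 = 127.7 m²/day.
Hydraulic gradient i = (208.55 − 208.49) / 102 = 0.06 / 102 = 0.0005882.
Q = Σ(K_i·b_i) · W · i = 127.7 × 333 × 0.0005882 = 25.01 m³/day.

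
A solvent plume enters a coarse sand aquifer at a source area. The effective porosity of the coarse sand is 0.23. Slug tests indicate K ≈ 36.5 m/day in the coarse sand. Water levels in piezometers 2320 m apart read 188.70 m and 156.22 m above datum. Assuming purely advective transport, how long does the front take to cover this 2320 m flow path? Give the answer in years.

Hydraulic gradient i = (188.70 − 156.22) / 2320 = 32.48 / 2320 = 0.01400.
Darcy flux q = K · i = 36.50 × 0.01400 = 0.5110 m/day.
Seepage velocity v = q / n_e = 0.5110 / 0.23 = 2.222 m/day.
Travel time t = L / v = 2320 / 2.222 = 1044 days = 2.859 years.

2.86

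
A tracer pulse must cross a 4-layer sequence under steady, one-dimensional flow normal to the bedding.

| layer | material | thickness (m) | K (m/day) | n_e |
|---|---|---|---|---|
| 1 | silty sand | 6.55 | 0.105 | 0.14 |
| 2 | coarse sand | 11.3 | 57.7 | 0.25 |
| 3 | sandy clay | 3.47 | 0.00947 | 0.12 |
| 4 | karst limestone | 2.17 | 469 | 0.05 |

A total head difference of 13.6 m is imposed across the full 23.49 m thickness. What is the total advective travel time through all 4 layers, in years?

0.369

With flow normal to the layers, continuity requires the same specific discharge q through every layer.
Σ(b_i/K_i) = 6.55/0.105 + 11.3/57.7 + 3.47/0.00947 + 2.17/469 = 429.0 d.
q = Δh / Σ(b_i/K_i) = 13.6 / 429.0 = 0.03170 m/day.
In each layer the seepage velocity is v_i = q/n_i, so the layer transit time is t_i = b_i·n_i / q:
  layer 1 (silty sand): t_1 = 6.55 × 0.14 / 0.03170 = 28.93 d
  layer 2 (coarse sand): t_2 = 11.3 × 0.25 / 0.03170 = 89.11 d
  layer 3 (sandy clay): t_3 = 3.47 × 0.12 / 0.03170 = 13.14 d
  layer 4 (karst limestone): t_4 = 2.17 × 0.05 / 0.03170 = 3.423 d
Total t = Σ t_i = 134.6 days = 0.3685 years.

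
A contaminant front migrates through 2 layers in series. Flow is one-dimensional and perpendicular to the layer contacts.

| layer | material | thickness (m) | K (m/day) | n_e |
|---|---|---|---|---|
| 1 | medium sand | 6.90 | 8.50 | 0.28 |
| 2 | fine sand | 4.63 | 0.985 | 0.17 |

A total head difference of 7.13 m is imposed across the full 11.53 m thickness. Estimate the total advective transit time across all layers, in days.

With flow normal to the layers, continuity requires the same specific discharge q through every layer.
Σ(b_i/K_i) = 6.90/8.50 + 4.63/0.985 = 5.512 d.
q = Δh / Σ(b_i/K_i) = 7.13 / 5.512 = 1.293 m/day.
In each layer the seepage velocity is v_i = q/n_i, so the layer transit time is t_i = b_i·n_i / q:
  layer 1 (medium sand): t_1 = 6.90 × 0.28 / 1.293 = 1.494 d
  layer 2 (fine sand): t_2 = 4.63 × 0.17 / 1.293 = 0.6085 d
Total t = Σ t_i = 2.102 days.

2.10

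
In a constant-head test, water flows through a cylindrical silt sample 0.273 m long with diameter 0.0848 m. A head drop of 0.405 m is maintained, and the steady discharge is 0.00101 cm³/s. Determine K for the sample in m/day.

0.0104

Cross-sectional area A = π·(d/2)² = π × (0.0848/2)² = 0.005648 m².
Convert discharge: 0.00101 cm³/s = 1.010e-09 m³/s.
Darcy's law rearranged: K = Q·L / (A·Δh) = 1.010e-09 × 0.273 / (0.005648 × 0.405) = 1.205e-07 m/s = 0.01042 m/day.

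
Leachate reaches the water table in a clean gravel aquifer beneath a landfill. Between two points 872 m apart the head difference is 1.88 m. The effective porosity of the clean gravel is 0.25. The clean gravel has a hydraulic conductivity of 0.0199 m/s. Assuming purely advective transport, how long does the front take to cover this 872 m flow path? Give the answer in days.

58.8

Convert K: 0.0199 m/s × 86400 = 1719 m/day.
Hydraulic gradient i = Δh / L = 1.88 / 872 = 0.002156.
Darcy flux q = K · i = 1719 × 0.002156 = 3.707 m/day.
Seepage velocity v = q / n_e = 3.707 / 0.25 = 14.83 m/day.
Travel time t = L / v = 872 / 14.83 = 58.81 days.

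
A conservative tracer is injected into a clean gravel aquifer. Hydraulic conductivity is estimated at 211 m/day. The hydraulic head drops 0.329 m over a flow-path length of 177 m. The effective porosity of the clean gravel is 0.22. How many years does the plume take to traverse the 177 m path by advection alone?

Hydraulic gradient i = Δh / L = 0.329 / 177 = 0.001859.
Darcy flux q = K · i = 211.0 × 0.001859 = 0.3922 m/day.
Seepage velocity v = q / n_e = 0.3922 / 0.22 = 1.783 m/day.
Travel time t = L / v = 177 / 1.783 = 99.29 days = 0.2718 years.

0.272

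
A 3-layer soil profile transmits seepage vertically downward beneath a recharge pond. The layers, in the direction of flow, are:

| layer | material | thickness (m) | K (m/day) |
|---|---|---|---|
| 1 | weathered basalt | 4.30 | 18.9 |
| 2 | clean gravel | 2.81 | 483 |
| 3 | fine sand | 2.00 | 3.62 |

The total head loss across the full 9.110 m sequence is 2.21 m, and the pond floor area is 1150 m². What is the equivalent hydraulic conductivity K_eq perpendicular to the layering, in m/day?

11.6

Flow is perpendicular to layering, so the layers act in series and the equivalent K is the thickness-weighted harmonic mean.
Total thickness L = 4.30 + 2.81 + 2.00 = 9.110 m.
Σ(b_i/K_i) = 4.30/18.9 + 2.81/483 + 2.00/3.62 = 0.7858 d.
K_eq = L / Σ(b_i/K_i) = 9.110 / 0.7858 = 11.59 m/day.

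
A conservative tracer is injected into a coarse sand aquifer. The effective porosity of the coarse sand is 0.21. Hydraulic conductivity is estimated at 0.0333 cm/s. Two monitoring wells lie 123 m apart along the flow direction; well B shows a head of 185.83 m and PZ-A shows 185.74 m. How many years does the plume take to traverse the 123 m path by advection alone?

3.36

Convert K: 0.0333 cm/s × 864 = 28.77 m/day.
Hydraulic gradient i = (185.83 − 185.74) / 123 = 0.09 / 123 = 0.0007317.
Darcy flux q = K · i = 28.77 × 0.0007317 = 0.02105 m/day.
Seepage velocity v = q / n_e = 0.02105 / 0.21 = 0.1002 m/day.
Travel time t = L / v = 123 / 0.1002 = 1227 days = 3.359 years.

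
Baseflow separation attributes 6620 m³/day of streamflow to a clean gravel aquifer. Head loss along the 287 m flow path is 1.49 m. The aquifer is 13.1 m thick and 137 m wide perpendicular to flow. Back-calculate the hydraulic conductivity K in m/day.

Cross-sectional area A = 137 × 13.1 = 1795 m².
Hydraulic gradient i = Δh / L = 1.49 / 287 = 0.005192.
From Q = K·A·i, K = Q / (A·i) = 6620 / (1795 × 0.005192) = 710.5 m/day.

710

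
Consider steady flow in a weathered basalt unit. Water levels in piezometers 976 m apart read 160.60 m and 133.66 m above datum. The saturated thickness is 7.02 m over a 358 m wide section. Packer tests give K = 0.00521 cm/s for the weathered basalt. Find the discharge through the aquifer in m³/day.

Convert K: 0.00521 cm/s × 864 = 4.501 m/day.
Cross-sectional area A = 358 × 7.02 = 2513 m².
Hydraulic gradient i = (160.60 − 133.66) / 976 = 26.94 / 976 = 0.02760.
Darcy's law: Q = K · A · i = 4.501 × 2513 × 0.02760 = 312.3 m³/day.

312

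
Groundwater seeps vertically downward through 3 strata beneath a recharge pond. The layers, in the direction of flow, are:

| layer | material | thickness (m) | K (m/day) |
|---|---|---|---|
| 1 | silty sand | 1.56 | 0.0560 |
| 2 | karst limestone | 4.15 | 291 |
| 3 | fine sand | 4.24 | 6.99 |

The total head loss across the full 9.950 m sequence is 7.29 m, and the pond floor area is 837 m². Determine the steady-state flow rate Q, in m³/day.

214

Flow is perpendicular to layering, so the layers act in series and the equivalent K is the thickness-weighted harmonic mean.
Total thickness L = 1.56 + 4.15 + 4.24 = 9.950 m.
Σ(b_i/K_i) = 1.56/0.0560 + 4.15/291 + 4.24/6.99 = 28.48 d.
K_eq = L / Σ(b_i/K_i) = 9.950 / 28.48 = 0.3494 m/day.
Q = K_eq · A · (Δh/L) = 0.3494 × 837 × (7.29/9.950) = 214.3 m³/day.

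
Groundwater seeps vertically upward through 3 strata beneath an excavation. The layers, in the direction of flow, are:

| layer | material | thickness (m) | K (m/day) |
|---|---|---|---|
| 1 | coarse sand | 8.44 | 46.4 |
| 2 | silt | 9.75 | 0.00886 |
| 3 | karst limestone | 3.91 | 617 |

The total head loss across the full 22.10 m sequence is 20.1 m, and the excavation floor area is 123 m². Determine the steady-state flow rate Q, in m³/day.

Flow is perpendicular to layering, so the layers act in series and the equivalent K is the thickness-weighted harmonic mean.
Total thickness L = 8.44 + 9.75 + 3.91 = 22.10 m.
Σ(b_i/K_i) = 8.44/46.4 + 9.75/0.00886 + 3.91/617 = 1101 d.
K_eq = L / Σ(b_i/K_i) = 22.10 / 1101 = 0.02008 m/day.
Q = K_eq · A · (Δh/L) = 0.02008 × 123 × (20.1/22.10) = 2.246 m³/day.

2.25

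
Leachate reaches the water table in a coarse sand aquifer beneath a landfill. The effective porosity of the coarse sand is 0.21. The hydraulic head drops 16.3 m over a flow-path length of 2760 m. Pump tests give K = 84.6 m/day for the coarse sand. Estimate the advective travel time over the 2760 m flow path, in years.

3.18

Hydraulic gradient i = Δh / L = 16.3 / 2760 = 0.005906.
Darcy flux q = K · i = 84.60 × 0.005906 = 0.4996 m/day.
Seepage velocity v = q / n_e = 0.4996 / 0.21 = 2.379 m/day.
Travel time t = L / v = 2760 / 2.379 = 1160 days = 3.176 years.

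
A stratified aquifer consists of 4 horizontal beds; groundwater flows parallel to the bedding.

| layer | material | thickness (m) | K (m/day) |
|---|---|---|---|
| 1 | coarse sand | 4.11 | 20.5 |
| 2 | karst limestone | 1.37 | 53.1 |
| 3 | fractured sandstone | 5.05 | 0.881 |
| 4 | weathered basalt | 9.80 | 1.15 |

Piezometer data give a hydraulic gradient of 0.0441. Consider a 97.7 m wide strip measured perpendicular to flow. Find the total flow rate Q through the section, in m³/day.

744

Flow is parallel to layering, so each bed carries its own Darcy discharge and the transmissivities add.
Σ(K_i·b_i) = 20.5×4.11 + 53.1×1.37 + 0.881×5.05 + 1.15×9.80 = 172.7 m²/day.
Hydraulic gradient i = 0.0441.
Q = Σ(K_i·b_i) · W · i = 172.7 × 97.7 × 0.04410 = 744.2 m³/day.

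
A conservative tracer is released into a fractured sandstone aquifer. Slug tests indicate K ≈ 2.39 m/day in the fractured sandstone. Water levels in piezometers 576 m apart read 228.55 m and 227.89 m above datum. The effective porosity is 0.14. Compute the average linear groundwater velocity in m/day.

0.0196

Hydraulic gradient i = (228.55 − 227.89) / 576 = 0.66 / 576 = 0.001146.
Darcy flux q = K · i = 2.390 × 0.001146 = 0.002739 m/day.
Seepage velocity v = q / n_e = 0.002739 / 0.14 = 0.01956 m/day.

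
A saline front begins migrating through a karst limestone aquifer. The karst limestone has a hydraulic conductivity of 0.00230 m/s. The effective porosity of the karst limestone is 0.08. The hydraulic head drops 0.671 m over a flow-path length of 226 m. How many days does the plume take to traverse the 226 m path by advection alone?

30.6

Convert K: 0.00230 m/s × 86400 = 198.7 m/day.
Hydraulic gradient i = Δh / L = 0.671 / 226 = 0.002969.
Darcy flux q = K · i = 198.7 × 0.002969 = 0.5900 m/day.
Seepage velocity v = q / n_e = 0.5900 / 0.08 = 7.375 m/day.
Travel time t = L / v = 226 / 7.375 = 30.64 days.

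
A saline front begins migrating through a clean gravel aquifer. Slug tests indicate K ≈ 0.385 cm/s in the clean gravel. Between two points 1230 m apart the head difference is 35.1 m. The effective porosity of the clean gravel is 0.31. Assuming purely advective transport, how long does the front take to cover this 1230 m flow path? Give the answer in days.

Convert K: 0.385 cm/s × 864 = 332.6 m/day.
Hydraulic gradient i = Δh / L = 35.1 / 1230 = 0.02854.
Darcy flux q = K · i = 332.6 × 0.02854 = 9.492 m/day.
Seepage velocity v = q / n_e = 9.492 / 0.31 = 30.62 m/day.
Travel time t = L / v = 1230 / 30.62 = 40.17 days.

40.2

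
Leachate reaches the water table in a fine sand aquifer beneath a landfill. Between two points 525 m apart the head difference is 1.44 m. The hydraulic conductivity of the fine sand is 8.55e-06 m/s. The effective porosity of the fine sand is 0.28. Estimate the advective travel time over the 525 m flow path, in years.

199

Convert K: 8.55e-06 m/s × 86400 = 0.7387 m/day.
Hydraulic gradient i = Δh / L = 1.44 / 525 = 0.002743.
Darcy flux q = K · i = 0.7387 × 0.002743 = 0.002026 m/day.
Seepage velocity v = q / n_e = 0.002026 / 0.28 = 0.007236 m/day.
Travel time t = L / v = 525 / 0.007236 = 72549 days = 198.6 years.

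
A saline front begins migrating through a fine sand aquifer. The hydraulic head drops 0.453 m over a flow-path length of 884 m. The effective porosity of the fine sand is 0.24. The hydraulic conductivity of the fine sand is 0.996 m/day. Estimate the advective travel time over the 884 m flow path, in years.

Hydraulic gradient i = Δh / L = 0.453 / 884 = 0.0005124.
Darcy flux q = K · i = 0.9960 × 0.0005124 = 0.0005104 m/day.
Seepage velocity v = q / n_e = 0.0005104 / 0.24 = 0.002127 m/day.
Travel time t = L / v = 884 / 0.002127 = 4.157e+05 days = 1138 years.

1140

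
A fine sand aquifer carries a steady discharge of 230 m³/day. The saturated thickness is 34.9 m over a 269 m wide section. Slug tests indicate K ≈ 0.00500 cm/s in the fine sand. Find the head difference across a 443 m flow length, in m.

Convert K: 0.00500 cm/s × 864 = 4.320 m/day.
Cross-sectional area A = 269 × 34.9 = 9388 m².
From Q = K·A·i, i = Q / (K·A) = 230 / (4.320 × 9388) = 0.005671.
Head loss Δh = i · L = 0.005671 × 443 = 2.512 m.

2.51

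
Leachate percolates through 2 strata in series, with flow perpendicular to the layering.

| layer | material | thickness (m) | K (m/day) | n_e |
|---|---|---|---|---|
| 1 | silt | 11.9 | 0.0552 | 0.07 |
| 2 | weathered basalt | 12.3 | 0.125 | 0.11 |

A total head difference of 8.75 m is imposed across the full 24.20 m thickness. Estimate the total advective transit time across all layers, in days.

With flow normal to the layers, continuity requires the same specific discharge q through every layer.
Σ(b_i/K_i) = 11.9/0.0552 + 12.3/0.125 = 314.0 d.
q = Δh / Σ(b_i/K_i) = 8.75 / 314.0 = 0.02787 m/day.
In each layer the seepage velocity is v_i = q/n_i, so the layer transit time is t_i = b_i·n_i / q:
  layer 1 (silt): t_1 = 11.9 × 0.07 / 0.02787 = 29.89 d
  layer 2 (weathered basalt): t_2 = 12.3 × 0.11 / 0.02787 = 48.55 d
Total t = Σ t_i = 78.44 days.

78.4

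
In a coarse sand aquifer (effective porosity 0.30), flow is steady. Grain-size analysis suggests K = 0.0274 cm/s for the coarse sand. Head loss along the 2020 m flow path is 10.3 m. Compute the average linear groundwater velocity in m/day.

Convert K: 0.0274 cm/s × 864 = 23.67 m/day.
Hydraulic gradient i = Δh / L = 10.3 / 2020 = 0.005099.
Darcy flux q = K · i = 23.67 × 0.005099 = 0.1207 m/day.
Seepage velocity v = q / n_e = 0.1207 / 0.30 = 0.4024 m/day.

0.402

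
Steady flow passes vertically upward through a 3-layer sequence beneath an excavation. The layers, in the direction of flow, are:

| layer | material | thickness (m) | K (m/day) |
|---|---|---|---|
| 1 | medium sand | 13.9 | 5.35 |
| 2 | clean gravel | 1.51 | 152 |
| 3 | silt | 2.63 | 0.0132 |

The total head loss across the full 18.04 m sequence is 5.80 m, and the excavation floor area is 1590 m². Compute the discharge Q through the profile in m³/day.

45.7

Flow is perpendicular to layering, so the layers act in series and the equivalent K is the thickness-weighted harmonic mean.
Total thickness L = 13.9 + 1.51 + 2.63 = 18.04 m.
Σ(b_i/K_i) = 13.9/5.35 + 1.51/152 + 2.63/0.0132 = 201.9 d.
K_eq = L / Σ(b_i/K_i) = 18.04 / 201.9 = 0.08937 m/day.
Q = K_eq · A · (Δh/L) = 0.08937 × 1590 × (5.80/18.04) = 45.69 m³/day.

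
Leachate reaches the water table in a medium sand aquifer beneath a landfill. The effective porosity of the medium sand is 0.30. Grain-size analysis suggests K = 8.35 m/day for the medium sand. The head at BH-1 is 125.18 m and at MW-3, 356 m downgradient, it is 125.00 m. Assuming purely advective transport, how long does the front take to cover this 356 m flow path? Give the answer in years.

69.3

Hydraulic gradient i = (125.18 − 125.00) / 356 = 0.18 / 356 = 0.0005056.
Darcy flux q = K · i = 8.350 × 0.0005056 = 0.004222 m/day.
Seepage velocity v = q / n_e = 0.004222 / 0.30 = 0.01407 m/day.
Travel time t = L / v = 356 / 0.01407 = 25297 days = 69.26 years.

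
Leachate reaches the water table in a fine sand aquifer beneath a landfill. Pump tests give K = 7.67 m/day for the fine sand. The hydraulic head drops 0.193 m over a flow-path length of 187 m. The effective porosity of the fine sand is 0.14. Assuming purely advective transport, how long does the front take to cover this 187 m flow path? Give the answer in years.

9.05

Hydraulic gradient i = Δh / L = 0.193 / 187 = 0.001032.
Darcy flux q = K · i = 7.670 × 0.001032 = 0.007916 m/day.
Seepage velocity v = q / n_e = 0.007916 / 0.14 = 0.05654 m/day.
Travel time t = L / v = 187 / 0.05654 = 3307 days = 9.055 years.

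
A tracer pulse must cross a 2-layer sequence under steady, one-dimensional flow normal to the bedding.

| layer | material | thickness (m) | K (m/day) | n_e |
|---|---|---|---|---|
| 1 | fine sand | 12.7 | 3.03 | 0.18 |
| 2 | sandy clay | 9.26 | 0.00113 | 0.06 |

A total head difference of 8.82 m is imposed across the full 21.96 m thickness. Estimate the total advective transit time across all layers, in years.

With flow normal to the layers, continuity requires the same specific discharge q through every layer.
Σ(b_i/K_i) = 12.7/3.03 + 9.26/0.00113 = 8199 d.
q = Δh / Σ(b_i/K_i) = 8.82 / 8199 = 0.001076 m/day.
In each layer the seepage velocity is v_i = q/n_i, so the layer transit time is t_i = b_i·n_i / q:
  layer 1 (fine sand): t_1 = 12.7 × 0.18 / 0.001076 = 2125 d
  layer 2 (sandy clay): t_2 = 9.26 × 0.06 / 0.001076 = 516.5 d
Total t = Σ t_i = 2641 days = 7.232 years.

7.23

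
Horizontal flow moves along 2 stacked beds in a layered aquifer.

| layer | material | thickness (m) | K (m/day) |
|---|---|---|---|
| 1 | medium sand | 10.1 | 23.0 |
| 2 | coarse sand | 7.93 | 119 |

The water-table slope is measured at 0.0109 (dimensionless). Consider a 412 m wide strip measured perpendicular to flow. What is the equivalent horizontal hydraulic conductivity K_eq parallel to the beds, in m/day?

65.2

Flow is parallel to layering, so each bed carries its own Darcy discharge and the transmissivities add.
Σ(K_i·b_i) = 23.0×10.1 + 119×7.93 = 1176 m²/day.
Total thickness b = 18.03 m, so K_eq = Σ(K_i·b_i)/b = 65.22 m/day.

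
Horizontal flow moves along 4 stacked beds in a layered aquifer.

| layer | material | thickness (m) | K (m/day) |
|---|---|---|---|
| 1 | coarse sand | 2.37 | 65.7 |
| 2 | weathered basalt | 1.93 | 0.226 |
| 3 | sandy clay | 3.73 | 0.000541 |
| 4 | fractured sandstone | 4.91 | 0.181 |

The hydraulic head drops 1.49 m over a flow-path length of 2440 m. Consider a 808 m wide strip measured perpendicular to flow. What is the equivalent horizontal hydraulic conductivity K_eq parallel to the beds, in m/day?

Flow is parallel to layering, so each bed carries its own Darcy discharge and the transmissivities add.
Σ(K_i·b_i) = 65.7×2.37 + 0.226×1.93 + 0.000541×3.73 + 0.181×4.91 = 157.0 m²/day.
Total thickness b = 12.94 m, so K_eq = Σ(K_i·b_i)/b = 12.14 m/day.

12.1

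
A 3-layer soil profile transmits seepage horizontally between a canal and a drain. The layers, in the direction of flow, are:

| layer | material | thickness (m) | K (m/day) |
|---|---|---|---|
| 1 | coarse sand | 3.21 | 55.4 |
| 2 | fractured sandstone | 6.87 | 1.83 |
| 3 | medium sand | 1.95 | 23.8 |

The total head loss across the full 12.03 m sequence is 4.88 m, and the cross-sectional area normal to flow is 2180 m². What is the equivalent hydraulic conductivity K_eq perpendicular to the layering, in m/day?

3.09

Flow is perpendicular to layering, so the layers act in series and the equivalent K is the thickness-weighted harmonic mean.
Total thickness L = 3.21 + 6.87 + 1.95 = 12.03 m.
Σ(b_i/K_i) = 3.21/55.4 + 6.87/1.83 + 1.95/23.8 = 3.894 d.
K_eq = L / Σ(b_i/K_i) = 12.03 / 3.894 = 3.089 m/day.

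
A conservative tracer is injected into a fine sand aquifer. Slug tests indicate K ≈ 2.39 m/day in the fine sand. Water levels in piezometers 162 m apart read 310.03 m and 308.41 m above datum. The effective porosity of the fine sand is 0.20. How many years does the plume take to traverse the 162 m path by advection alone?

3.71

Hydraulic gradient i = (310.03 − 308.41) / 162 = 1.62 / 162 = 0.01000.
Darcy flux q = K · i = 2.390 × 0.01000 = 0.02390 m/day.
Seepage velocity v = q / n_e = 0.02390 / 0.20 = 0.1195 m/day.
Travel time t = L / v = 162 / 0.1195 = 1356 days = 3.712 years.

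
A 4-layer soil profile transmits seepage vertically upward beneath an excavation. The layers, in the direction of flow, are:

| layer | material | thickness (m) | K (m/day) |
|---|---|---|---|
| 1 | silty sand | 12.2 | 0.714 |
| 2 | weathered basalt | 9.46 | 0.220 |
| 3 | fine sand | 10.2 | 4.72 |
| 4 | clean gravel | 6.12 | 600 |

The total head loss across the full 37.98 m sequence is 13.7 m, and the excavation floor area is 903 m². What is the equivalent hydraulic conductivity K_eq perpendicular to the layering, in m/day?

Flow is perpendicular to layering, so the layers act in series and the equivalent K is the thickness-weighted harmonic mean.
Total thickness L = 12.2 + 9.46 + 10.2 + 6.12 = 37.98 m.
Σ(b_i/K_i) = 12.2/0.714 + 9.46/0.220 + 10.2/4.72 + 6.12/600 = 62.26 d.
K_eq = L / Σ(b_i/K_i) = 37.98 / 62.26 = 0.6100 m/day.

0.610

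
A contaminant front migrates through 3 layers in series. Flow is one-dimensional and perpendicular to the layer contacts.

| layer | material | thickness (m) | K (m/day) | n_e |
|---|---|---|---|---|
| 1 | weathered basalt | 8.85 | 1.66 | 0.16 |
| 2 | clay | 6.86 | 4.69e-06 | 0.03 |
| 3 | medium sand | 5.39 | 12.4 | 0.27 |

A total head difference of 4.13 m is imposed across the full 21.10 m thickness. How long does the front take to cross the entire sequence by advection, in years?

With flow normal to the layers, continuity requires the same specific discharge q through every layer.
Σ(b_i/K_i) = 8.85/1.66 + 6.86/4.69e-06 + 5.39/12.4 = 1.463e+06 d.
q = Δh / Σ(b_i/K_i) = 4.13 / 1.463e+06 = 2.824e-06 m/day.
In each layer the seepage velocity is v_i = q/n_i, so the layer transit time is t_i = b_i·n_i / q:
  layer 1 (weathered basalt): t_1 = 8.85 × 0.16 / 2.824e-06 = 5.015e+05 d
  layer 2 (clay): t_2 = 6.86 × 0.03 / 2.824e-06 = 72887 d
  layer 3 (medium sand): t_3 = 5.39 × 0.27 / 2.824e-06 = 5.154e+05 d
Total t = Σ t_i = 1.090e+06 days = 2984 years.

2980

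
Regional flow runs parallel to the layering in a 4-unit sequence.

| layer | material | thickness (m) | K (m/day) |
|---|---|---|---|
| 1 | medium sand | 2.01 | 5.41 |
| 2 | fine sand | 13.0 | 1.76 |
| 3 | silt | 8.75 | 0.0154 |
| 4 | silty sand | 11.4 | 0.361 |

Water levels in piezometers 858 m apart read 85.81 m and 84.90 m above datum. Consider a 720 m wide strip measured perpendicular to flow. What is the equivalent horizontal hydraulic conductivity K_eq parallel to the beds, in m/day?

1.08

Flow is parallel to layering, so each bed carries its own Darcy discharge and the transmissivities add.
Σ(K_i·b_i) = 5.41×2.01 + 1.76×13.0 + 0.0154×8.75 + 0.361×11.4 = 38.00 m²/day.
Total thickness b = 35.16 m, so K_eq = Σ(K_i·b_i)/b = 1.081 m/day.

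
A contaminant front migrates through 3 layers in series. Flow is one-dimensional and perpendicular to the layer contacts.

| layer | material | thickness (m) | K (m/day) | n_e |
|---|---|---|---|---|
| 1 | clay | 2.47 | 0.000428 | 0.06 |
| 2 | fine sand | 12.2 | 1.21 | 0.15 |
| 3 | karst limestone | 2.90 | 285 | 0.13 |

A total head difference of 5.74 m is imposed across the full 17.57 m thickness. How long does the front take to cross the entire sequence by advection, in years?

6.49

With flow normal to the layers, continuity requires the same specific discharge q through every layer.
Σ(b_i/K_i) = 2.47/0.000428 + 12.2/1.21 + 2.90/285 = 5781 d.
q = Δh / Σ(b_i/K_i) = 5.74 / 5781 = 0.0009929 m/day.
In each layer the seepage velocity is v_i = q/n_i, so the layer transit time is t_i = b_i·n_i / q:
  layer 1 (clay): t_1 = 2.47 × 0.06 / 0.0009929 = 149.3 d
  layer 2 (fine sand): t_2 = 12.2 × 0.15 / 0.0009929 = 1843 d
  layer 3 (karst limestone): t_3 = 2.90 × 0.13 / 0.0009929 = 379.7 d
Total t = Σ t_i = 2372 days = 6.494 years.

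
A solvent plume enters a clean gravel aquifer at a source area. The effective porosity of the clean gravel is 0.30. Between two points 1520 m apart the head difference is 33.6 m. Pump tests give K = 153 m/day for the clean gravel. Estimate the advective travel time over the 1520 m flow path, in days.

Hydraulic gradient i = Δh / L = 33.6 / 1520 = 0.02211.
Darcy flux q = K · i = 153.0 × 0.02211 = 3.382 m/day.
Seepage velocity v = q / n_e = 3.382 / 0.30 = 11.27 m/day.
Travel time t = L / v = 1520 / 11.27 = 134.8 days.

135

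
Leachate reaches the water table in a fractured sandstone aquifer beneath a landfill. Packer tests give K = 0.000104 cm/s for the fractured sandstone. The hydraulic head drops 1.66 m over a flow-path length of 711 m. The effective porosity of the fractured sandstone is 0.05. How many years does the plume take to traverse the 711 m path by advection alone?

464

Convert K: 0.000104 cm/s × 864 = 0.08986 m/day.
Hydraulic gradient i = Δh / L = 1.66 / 711 = 0.002335.
Darcy flux q = K · i = 0.08986 × 0.002335 = 0.0002098 m/day.
Seepage velocity v = q / n_e = 0.0002098 / 0.05 = 0.004196 m/day.
Travel time t = L / v = 711 / 0.004196 = 1.695e+05 days = 463.9 years.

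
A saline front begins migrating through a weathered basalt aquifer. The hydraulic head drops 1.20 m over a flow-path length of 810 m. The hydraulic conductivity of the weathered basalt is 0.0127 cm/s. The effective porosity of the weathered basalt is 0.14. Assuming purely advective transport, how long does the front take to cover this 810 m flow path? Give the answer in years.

Convert K: 0.0127 cm/s × 864 = 10.97 m/day.
Hydraulic gradient i = Δh / L = 1.20 / 810 = 0.001481.
Darcy flux q = K · i = 10.97 × 0.001481 = 0.01626 m/day.
Seepage velocity v = q / n_e = 0.01626 / 0.14 = 0.1161 m/day.
Travel time t = L / v = 810 / 0.1161 = 6976 days = 19.10 years.

19.1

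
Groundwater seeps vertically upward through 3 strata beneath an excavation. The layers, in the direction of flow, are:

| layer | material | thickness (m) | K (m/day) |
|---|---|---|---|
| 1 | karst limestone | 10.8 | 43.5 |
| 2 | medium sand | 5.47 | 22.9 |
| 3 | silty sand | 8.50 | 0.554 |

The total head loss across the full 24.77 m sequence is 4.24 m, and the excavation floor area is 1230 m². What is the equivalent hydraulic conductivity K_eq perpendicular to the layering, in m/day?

1.56

Flow is perpendicular to layering, so the layers act in series and the equivalent K is the thickness-weighted harmonic mean.
Total thickness L = 10.8 + 5.47 + 8.50 = 24.77 m.
Σ(b_i/K_i) = 10.8/43.5 + 5.47/22.9 + 8.50/0.554 = 15.83 d.
K_eq = L / Σ(b_i/K_i) = 24.77 / 15.83 = 1.565 m/day.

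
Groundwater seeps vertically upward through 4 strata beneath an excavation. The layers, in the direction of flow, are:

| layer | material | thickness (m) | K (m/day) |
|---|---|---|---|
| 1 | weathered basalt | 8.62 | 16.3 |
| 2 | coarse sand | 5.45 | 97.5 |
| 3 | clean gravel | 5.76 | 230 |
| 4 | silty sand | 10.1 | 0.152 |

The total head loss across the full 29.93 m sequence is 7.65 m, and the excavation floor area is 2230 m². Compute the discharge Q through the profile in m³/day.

Flow is perpendicular to layering, so the layers act in series and the equivalent K is the thickness-weighted harmonic mean.
Total thickness L = 8.62 + 5.45 + 5.76 + 10.1 = 29.93 m.
Σ(b_i/K_i) = 8.62/16.3 + 5.45/97.5 + 5.76/230 + 10.1/0.152 = 67.06 d.
K_eq = L / Σ(b_i/K_i) = 29.93 / 67.06 = 0.4463 m/day.
Q = K_eq · A · (Δh/L) = 0.4463 × 2230 × (7.65/29.93) = 254.4 m³/day.

254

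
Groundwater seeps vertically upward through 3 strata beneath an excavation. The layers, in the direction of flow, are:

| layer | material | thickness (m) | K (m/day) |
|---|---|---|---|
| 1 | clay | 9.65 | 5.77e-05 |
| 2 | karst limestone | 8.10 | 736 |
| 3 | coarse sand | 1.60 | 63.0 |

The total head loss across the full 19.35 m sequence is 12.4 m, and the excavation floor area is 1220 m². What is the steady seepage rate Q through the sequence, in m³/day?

Flow is perpendicular to layering, so the layers act in series and the equivalent K is the thickness-weighted harmonic mean.
Total thickness L = 9.65 + 8.10 + 1.60 = 19.35 m.
Σ(b_i/K_i) = 9.65/5.77e-05 + 8.10/736 + 1.60/63.0 = 1.672e+05 d.
K_eq = L / Σ(b_i/K_i) = 19.35 / 1.672e+05 = 0.0001157 m/day.
Q = K_eq · A · (Δh/L) = 0.0001157 × 1220 × (12.4/19.35) = 0.09045 m³/day.

0.0905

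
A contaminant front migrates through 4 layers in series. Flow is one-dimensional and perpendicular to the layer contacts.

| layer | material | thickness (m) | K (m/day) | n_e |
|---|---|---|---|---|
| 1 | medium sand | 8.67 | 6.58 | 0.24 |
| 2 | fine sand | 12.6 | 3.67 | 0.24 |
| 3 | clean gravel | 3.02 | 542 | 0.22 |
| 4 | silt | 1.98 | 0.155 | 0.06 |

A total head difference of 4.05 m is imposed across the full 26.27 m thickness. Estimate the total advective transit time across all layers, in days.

With flow normal to the layers, continuity requires the same specific discharge q through every layer.
Σ(b_i/K_i) = 8.67/6.58 + 12.6/3.67 + 3.02/542 + 1.98/0.155 = 17.53 d.
q = Δh / Σ(b_i/K_i) = 4.05 / 17.53 = 0.2310 m/day.
In each layer the seepage velocity is v_i = q/n_i, so the layer transit time is t_i = b_i·n_i / q:
  layer 1 (medium sand): t_1 = 8.67 × 0.24 / 0.2310 = 9.007 d
  layer 2 (fine sand): t_2 = 12.6 × 0.24 / 0.2310 = 13.09 d
  layer 3 (clean gravel): t_3 = 3.02 × 0.22 / 0.2310 = 2.876 d
  layer 4 (silt): t_4 = 1.98 × 0.06 / 0.2310 = 0.5142 d
Total t = Σ t_i = 25.49 days.

25.5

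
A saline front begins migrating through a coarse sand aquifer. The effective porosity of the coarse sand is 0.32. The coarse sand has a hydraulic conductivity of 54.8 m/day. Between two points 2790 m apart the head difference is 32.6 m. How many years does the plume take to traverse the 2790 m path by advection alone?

3.82

Hydraulic gradient i = Δh / L = 32.6 / 2790 = 0.01168.
Darcy flux q = K · i = 54.80 × 0.01168 = 0.6403 m/day.
Seepage velocity v = q / n_e = 0.6403 / 0.32 = 2.001 m/day.
Travel time t = L / v = 2790 / 2.001 = 1394 days = 3.817 years.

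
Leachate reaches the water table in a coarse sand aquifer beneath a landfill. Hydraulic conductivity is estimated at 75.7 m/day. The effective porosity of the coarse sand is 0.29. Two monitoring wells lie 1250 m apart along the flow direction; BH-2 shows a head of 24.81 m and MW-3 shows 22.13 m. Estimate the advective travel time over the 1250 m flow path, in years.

Hydraulic gradient i = (24.81 − 22.13) / 1250 = 2.68 / 1250 = 0.002144.
Darcy flux q = K · i = 75.70 × 0.002144 = 0.1623 m/day.
Seepage velocity v = q / n_e = 0.1623 / 0.29 = 0.5597 m/day.
Travel time t = L / v = 1250 / 0.5597 = 2234 days = 6.115 years.

6.12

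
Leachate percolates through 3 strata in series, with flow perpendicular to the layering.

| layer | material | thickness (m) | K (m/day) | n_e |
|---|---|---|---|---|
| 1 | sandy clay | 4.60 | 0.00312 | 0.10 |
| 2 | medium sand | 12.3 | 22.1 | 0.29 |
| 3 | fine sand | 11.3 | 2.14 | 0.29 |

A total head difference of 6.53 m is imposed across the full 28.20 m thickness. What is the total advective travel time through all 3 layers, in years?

4.53

With flow normal to the layers, continuity requires the same specific discharge q through every layer.
Σ(b_i/K_i) = 4.60/0.00312 + 12.3/22.1 + 11.3/2.14 = 1480 d.
q = Δh / Σ(b_i/K_i) = 6.53 / 1480 = 0.004412 m/day.
In each layer the seepage velocity is v_i = q/n_i, so the layer transit time is t_i = b_i·n_i / q:
  layer 1 (sandy clay): t_1 = 4.60 × 0.10 / 0.004412 = 104.3 d
  layer 2 (medium sand): t_2 = 12.3 × 0.29 / 0.004412 = 808.6 d
  layer 3 (fine sand): t_3 = 11.3 × 0.29 / 0.004412 = 742.8 d
Total t = Σ t_i = 1656 days = 4.533 years.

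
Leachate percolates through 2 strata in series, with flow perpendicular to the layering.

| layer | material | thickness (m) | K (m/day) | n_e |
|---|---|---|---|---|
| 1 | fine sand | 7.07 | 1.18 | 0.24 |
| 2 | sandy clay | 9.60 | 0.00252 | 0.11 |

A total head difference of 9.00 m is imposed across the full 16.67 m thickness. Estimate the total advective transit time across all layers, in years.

With flow normal to the layers, continuity requires the same specific discharge q through every layer.
Σ(b_i/K_i) = 7.07/1.18 + 9.60/0.00252 = 3816 d.
q = Δh / Σ(b_i/K_i) = 9.00 / 3816 = 0.002359 m/day.
In each layer the seepage velocity is v_i = q/n_i, so the layer transit time is t_i = b_i·n_i / q:
  layer 1 (fine sand): t_1 = 7.07 × 0.24 / 0.002359 = 719.4 d
  layer 2 (sandy clay): t_2 = 9.60 × 0.11 / 0.002359 = 447.7 d
Total t = Σ t_i = 1167 days = 3.195 years.

3.20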